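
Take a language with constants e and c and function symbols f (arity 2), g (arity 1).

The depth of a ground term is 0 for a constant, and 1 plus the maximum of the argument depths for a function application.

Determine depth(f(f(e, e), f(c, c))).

2

depth(f(e, e)) = 1 + max(0, 0) = 1
depth(f(c, c)) = 1 + max(0, 0) = 1
depth(f(f(e, e), f(c, c))) = 1 + max(1, 1) = 2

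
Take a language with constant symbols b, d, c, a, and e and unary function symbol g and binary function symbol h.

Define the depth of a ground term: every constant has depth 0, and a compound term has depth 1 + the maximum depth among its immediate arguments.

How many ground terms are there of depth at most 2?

If N_k denotes the number of depth-≤k ground terms, the 5 constants give N_0 = 5, and each function symbol of arity r contributes N_{k-1}^r new terms at level k: N_k = 5 + N_{k-1} + N_{k-1}^2.
N_0 = 5
N_1 = 5 + 5 + 5^2 = 35
N_2 = 5 + 35 + 35^2 = 1265

1265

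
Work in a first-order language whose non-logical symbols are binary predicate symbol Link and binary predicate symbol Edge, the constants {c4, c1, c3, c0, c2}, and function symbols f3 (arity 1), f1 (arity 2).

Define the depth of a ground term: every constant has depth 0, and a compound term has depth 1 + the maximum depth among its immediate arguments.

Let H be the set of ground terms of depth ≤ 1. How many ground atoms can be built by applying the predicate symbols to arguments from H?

First count ground terms of depth ≤ 1.
Count level by level. With function symbols f3/1, f1/2, the terms of depth ≤ k are the 5 constants together with each function applied to depth-≤(k−1) tuples, so N_k = 5 + N_{k-1} + N_{k-1}^2.
N_0 = 5
N_1 = 5 + 5 + 5^2 = 35
So |H| = 35.
Ground atoms are formed by filling each argument slot of a predicate with a term from H, so an r-ary predicate gives |H|^r atoms:
  Link: 35^2 = 1225;  Edge: 35^2 = 1225
Total ground atoms: 1225 + 1225 = 2450.

2450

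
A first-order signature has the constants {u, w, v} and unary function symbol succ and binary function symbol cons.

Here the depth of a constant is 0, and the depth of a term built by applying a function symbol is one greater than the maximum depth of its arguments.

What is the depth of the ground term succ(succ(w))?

depth(succ(w)) = 1 + depth(w) = 1 + 0 = 1
depth(succ(succ(w))) = 1 + depth(succ(w)) = 1 + 1 = 2

2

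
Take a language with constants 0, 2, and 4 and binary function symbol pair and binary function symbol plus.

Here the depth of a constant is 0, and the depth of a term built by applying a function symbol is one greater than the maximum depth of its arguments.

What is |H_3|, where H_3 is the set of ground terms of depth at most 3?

1566453

Count level by level. With function symbols pair/2, plus/2, the terms of depth ≤ k are the 3 constants together with each function applied to depth-≤(k−1) tuples, so N_k = 3 + N_{k-1}^2 + N_{k-1}^2.
N_0 = 3
N_1 = 3 + 3^2 + 3^2 = 21
N_2 = 3 + 21^2 + 21^2 = 885
N_3 = 3 + 885^2 + 885^2 = 1566453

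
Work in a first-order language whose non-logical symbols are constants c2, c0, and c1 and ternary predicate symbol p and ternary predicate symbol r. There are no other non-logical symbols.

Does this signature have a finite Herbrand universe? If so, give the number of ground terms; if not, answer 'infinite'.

3

There are no function symbols, so every ground term is one of the 3 constants.
The Herbrand universe is {c2, c0, c1}, which is finite with 3 elements.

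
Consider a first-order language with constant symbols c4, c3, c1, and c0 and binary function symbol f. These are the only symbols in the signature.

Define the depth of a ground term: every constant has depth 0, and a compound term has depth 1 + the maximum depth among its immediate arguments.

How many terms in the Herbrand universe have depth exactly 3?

Count level by level. With function symbols f/2, the terms of depth ≤ k are the 4 constants together with each function applied to depth-≤(k−1) tuples, so N_k = 4 + N_{k-1}^2.
N_0 = 4
N_1 = 4 + 4^2 = 20
N_2 = 4 + 20^2 = 404
N_3 = 4 + 404^2 = 163220
Terms of depth exactly 3: N_3 − N_2 = 163220 − 404 = 162816.

162816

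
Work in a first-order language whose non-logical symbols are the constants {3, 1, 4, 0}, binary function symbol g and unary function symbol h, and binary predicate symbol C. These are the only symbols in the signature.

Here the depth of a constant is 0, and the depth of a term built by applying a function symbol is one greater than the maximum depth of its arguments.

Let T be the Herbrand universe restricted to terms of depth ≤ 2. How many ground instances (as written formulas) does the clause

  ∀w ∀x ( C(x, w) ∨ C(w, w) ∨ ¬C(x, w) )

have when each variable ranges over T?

Ground terms of depth ≤ 2:
  If N_k denotes the number of depth-≤k ground terms, the 4 constants give N_0 = 4, and each function symbol of arity r contributes N_{k-1}^r new terms at level k: N_k = 4 + N_{k-1}^2 + N_{k-1}.
  N_0 = 4
  N_1 = 4 + 4^2 + 4 = 24
  N_2 = 4 + 24^2 + 24 = 604
So there are 604 ground terms available for substitution.
The body mentions every one of the 2 quantified variables; since ground terms form a free algebra, no two substitutions collapse to the same formula.
Number of ground instances = 604^2 = 364816.

364816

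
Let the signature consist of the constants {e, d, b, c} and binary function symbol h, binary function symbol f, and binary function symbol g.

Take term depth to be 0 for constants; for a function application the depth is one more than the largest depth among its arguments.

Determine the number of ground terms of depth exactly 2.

8064

Write N_k for the number of ground terms of depth ≤ k. A term of depth ≤ k is either a constant or a function symbol applied to arguments of depth ≤ k−1, so N_k = 4 + N_{k-1}^2 + N_{k-1}^2 + N_{k-1}^2.
N_0 = 4
N_1 = 4 + 4^2 + 4^2 + 4^2 = 52
N_2 = 4 + 52^2 + 52^2 + 52^2 = 8116
Terms of depth exactly 2: N_2 − N_1 = 8116 − 52 = 8064.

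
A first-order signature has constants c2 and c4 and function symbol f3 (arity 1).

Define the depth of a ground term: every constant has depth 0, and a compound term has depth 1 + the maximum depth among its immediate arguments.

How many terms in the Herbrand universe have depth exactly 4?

2

Count level by level. With function symbols f3/1, the terms of depth ≤ k are the 2 constants together with each function applied to depth-≤(k−1) tuples, so N_k = 2 + N_{k-1}.
N_0 = 2
N_1 = 2 + 2 = 4
N_2 = 2 + 4 = 6
N_3 = 2 + 6 = 8
N_4 = 2 + 8 = 10
Terms of depth exactly 4: N_4 − N_3 = 10 − 8 = 2.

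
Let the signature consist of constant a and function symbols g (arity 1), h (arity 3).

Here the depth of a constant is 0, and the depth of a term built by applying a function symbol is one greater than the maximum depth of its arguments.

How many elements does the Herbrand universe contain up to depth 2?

31

Write N_k for the number of ground terms of depth ≤ k. A term of depth ≤ k is either a constant or a function symbol applied to arguments of depth ≤ k−1, so N_k = 1 + N_{k-1} + N_{k-1}^3.
N_0 = 1
N_1 = 1 + 1 + 1^3 = 3
N_2 = 1 + 3 + 3^3 = 31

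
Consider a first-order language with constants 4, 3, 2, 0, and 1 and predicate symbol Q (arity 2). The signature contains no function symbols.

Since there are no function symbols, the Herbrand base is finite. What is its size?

With no function symbols, the Herbrand universe is just the 5 constants.
Ground atoms per predicate: Q: 5^2 = 25.
Herbrand base size = 25 = 25.

25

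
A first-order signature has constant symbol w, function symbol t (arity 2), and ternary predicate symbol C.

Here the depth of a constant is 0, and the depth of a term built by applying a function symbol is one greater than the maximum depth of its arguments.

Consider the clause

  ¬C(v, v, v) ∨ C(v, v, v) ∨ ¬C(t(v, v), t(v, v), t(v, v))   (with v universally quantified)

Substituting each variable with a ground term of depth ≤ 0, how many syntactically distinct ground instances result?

Ground terms of depth ≤ 0:
  Let N_k count ground terms of depth at most k. Each non-constant term of depth ≤ k is some function symbol applied to depth-≤(k−1) arguments, giving N_k = 1 + N_{k-1}^2.
  N_0 = 1
  Explicitly: w.
So there is exactly 1 ground term available for substitution.
The clause has 1 distinct variable (v), which appears in the body. In the free term algebra distinct substitutions yield syntactically distinct ground instances.
Number of ground instances = 1.

1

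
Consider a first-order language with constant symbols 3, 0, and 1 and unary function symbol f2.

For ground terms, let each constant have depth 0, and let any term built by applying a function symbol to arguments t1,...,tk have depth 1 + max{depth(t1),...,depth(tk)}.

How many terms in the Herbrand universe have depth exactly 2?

3

Count level by level. With function symbols f2/1, the terms of depth ≤ k are the 3 constants together with each function applied to depth-≤(k−1) tuples, so N_k = 3 + N_{k-1}.
N_0 = 3
N_1 = 3 + 3 = 6
N_2 = 3 + 6 = 9
Terms of depth exactly 2: N_2 − N_1 = 9 − 6 = 3.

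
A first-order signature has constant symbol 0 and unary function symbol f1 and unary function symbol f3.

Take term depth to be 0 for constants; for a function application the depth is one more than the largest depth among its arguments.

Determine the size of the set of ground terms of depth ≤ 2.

7

Count level by level. With function symbols f1/1, f3/1, the terms of depth ≤ k are the 1 constant together with each function applied to depth-≤(k−1) tuples, so N_k = 1 + N_{k-1} + N_{k-1}.
N_0 = 1
N_1 = 1 + 1 + 1 = 3
N_2 = 1 + 3 + 3 = 7
Explicitly: 0, f1(0), f1(f1(0)), f1(f3(0)), f3(0), f3(f1(0)), f3(f3(0)).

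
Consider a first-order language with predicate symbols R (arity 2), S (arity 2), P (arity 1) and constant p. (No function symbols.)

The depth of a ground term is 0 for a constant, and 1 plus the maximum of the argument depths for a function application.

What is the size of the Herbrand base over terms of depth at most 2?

3

First count ground terms of depth ≤ 2.
With no function symbols every ground term is a constant, so there is exactly 1 ground term at every depth bound.
N_0 = 1
N_1 = 1
N_2 = 1
So |H| = 1.
Ground atoms are formed by filling each argument slot of a predicate with a term from H, so an r-ary predicate gives |H|^r atoms:
  R: 1^2 = 1;  S: 1^2 = 1;  P: 1
Total ground atoms: 1 + 1 + 1 = 3.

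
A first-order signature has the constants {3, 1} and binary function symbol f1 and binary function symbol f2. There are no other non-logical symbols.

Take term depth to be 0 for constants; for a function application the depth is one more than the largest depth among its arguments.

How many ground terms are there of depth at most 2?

202

Count level by level. With function symbols f1/2, f2/2, the terms of depth ≤ k are the 2 constants together with each function applied to depth-≤(k−1) tuples, so N_k = 2 + N_{k-1}^2 + N_{k-1}^2.
N_0 = 2
N_1 = 2 + 2^2 + 2^2 = 10
N_2 = 2 + 10^2 + 10^2 = 202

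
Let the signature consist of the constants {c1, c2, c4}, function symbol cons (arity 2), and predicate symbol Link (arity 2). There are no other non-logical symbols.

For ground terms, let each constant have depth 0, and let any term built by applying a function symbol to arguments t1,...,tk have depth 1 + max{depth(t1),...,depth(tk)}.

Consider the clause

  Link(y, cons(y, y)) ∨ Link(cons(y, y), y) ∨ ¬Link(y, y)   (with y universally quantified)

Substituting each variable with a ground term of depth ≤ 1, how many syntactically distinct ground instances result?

12

Ground terms of depth ≤ 1:
  Let N_k count ground terms of depth at most k. Each non-constant term of depth ≤ k is some function symbol applied to depth-≤(k−1) arguments, giving N_k = 3 + N_{k-1}^2.
  N_0 = 3
  N_1 = 3 + 3^2 = 12
  Explicitly: c1, c2, c4, cons(c1, c1), cons(c1, c2), cons(c1, c4), cons(c2, c1), cons(c2, c2), cons(c2, c4), cons(c4, c1), cons(c4, c2), cons(c4, c4).
So there are 12 ground terms available for substitution.
The clause has 1 distinct variable (y), which appears in the body. In the free term algebra distinct substitutions yield syntactically distinct ground instances.
Number of ground instances = 12.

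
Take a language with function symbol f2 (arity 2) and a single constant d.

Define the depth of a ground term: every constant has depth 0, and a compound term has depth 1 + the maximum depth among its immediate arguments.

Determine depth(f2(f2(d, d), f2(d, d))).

2

depth(f2(d, d)) = 1 + max(0, 0) = 1
depth(f2(f2(d, d), f2(d, d))) = 1 + max(1, 1) = 2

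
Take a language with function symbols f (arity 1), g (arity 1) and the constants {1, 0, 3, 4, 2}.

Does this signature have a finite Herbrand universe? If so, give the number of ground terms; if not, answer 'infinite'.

infinite

The signature has at least one function symbol (f, arity 1) and at least one constant (1).
Iterating f gives infinitely many distinct ground terms: 1, f(1), f(f(1)), ...
So the Herbrand universe is infinite.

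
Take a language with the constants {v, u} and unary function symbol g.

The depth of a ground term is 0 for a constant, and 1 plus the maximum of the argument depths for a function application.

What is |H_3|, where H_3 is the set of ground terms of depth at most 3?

Let N_k count ground terms of depth at most k. Each non-constant term of depth ≤ k is some function symbol applied to depth-≤(k−1) arguments, giving N_k = 2 + N_{k-1}.
N_0 = 2
N_1 = 2 + 2 = 4
N_2 = 2 + 4 = 6
N_3 = 2 + 6 = 8

8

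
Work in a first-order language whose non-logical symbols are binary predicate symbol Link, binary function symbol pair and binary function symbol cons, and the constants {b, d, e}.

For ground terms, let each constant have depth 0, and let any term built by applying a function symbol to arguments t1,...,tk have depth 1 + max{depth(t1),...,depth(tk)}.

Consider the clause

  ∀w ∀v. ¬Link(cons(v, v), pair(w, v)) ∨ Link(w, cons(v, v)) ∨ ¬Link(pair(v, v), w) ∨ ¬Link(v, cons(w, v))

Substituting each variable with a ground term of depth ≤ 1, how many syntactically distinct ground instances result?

Ground terms of depth ≤ 1:
  Count level by level. With function symbols pair/2, cons/2, the terms of depth ≤ k are the 3 constants together with each function applied to depth-≤(k−1) tuples, so N_k = 3 + N_{k-1}^2 + N_{k-1}^2.
  N_0 = 3
  N_1 = 3 + 3^2 + 3^2 = 21
So there are 21 ground terms available for substitution.
There are 2 variables to instantiate (w, v), each occurring in at least one literal, so different choices give different ground instances.
Number of ground instances = 21^2 = 441.

441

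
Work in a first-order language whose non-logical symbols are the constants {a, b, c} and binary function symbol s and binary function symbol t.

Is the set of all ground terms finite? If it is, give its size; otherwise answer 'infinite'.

infinite

The signature has at least one function symbol (s, arity 2) and at least one constant (a).
Iterating s gives infinitely many distinct ground terms: a, s(a, a), s(s(a, a), s(a, a)), ...
So the Herbrand universe is infinite.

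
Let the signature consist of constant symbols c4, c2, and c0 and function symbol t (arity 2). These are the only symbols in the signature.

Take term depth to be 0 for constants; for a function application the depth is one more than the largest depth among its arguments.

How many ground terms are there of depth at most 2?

147

Let N_k = |{terms of depth ≤ k}|. Then N_0 = 3 and N_k = 3 + N_{k-1}^2 for k ≥ 1 (one summand per function symbol, arity giving the exponent).
N_0 = 3
N_1 = 3 + 3^2 = 12
N_2 = 3 + 12^2 = 147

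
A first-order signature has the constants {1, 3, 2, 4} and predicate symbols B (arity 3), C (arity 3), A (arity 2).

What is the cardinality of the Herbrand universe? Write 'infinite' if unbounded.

4

There are no function symbols, so every ground term is one of the 4 constants.
The Herbrand universe is {1, 3, 2, 4}, which is finite with 4 elements.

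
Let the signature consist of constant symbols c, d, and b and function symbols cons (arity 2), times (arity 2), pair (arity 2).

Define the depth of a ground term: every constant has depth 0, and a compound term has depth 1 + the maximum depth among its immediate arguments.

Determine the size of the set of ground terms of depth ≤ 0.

3

Let N_k count ground terms of depth at most k. Each non-constant term of depth ≤ k is some function symbol applied to depth-≤(k−1) arguments, giving N_k = 3 + N_{k-1}^2 + N_{k-1}^2 + N_{k-1}^2.
N_0 = 3
Explicitly: c, d, b.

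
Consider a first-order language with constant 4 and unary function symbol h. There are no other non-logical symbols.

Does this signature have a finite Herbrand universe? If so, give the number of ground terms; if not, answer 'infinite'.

The signature has at least one function symbol (h, arity 1) and at least one constant (4).
Iterating h gives infinitely many distinct ground terms: 4, h(4), h(h(4)), ...
So the Herbrand universe is infinite.

infinite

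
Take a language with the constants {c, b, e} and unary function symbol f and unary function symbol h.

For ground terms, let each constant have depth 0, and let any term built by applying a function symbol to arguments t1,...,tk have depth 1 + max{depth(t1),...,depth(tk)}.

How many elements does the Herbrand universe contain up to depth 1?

9

Count level by level. With function symbols f/1, h/1, the terms of depth ≤ k are the 3 constants together with each function applied to depth-≤(k−1) tuples, so N_k = 3 + N_{k-1} + N_{k-1}.
N_0 = 3
N_1 = 3 + 3 + 3 = 9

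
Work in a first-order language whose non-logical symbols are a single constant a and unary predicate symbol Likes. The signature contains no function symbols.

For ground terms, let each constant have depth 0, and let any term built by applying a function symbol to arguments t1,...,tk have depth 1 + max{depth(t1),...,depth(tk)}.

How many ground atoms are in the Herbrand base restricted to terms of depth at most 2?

First count ground terms of depth ≤ 2.
With no function symbols every ground term is a constant, so there is exactly 1 ground term at every depth bound.
N_0 = 1
N_1 = 1
N_2 = 1
Explicitly: a.
So |H| = 1.
Ground atoms are formed by filling each argument slot of a predicate with a term from H, so an r-ary predicate gives |H|^r atoms:
  Likes: 1
Total ground atoms: 1.

1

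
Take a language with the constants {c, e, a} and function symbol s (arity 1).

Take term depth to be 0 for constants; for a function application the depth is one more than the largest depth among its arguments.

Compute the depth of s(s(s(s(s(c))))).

5

depth(s(c)) = 1 + depth(c) = 1 + 0 = 1
depth(s(s(c))) = 1 + depth(s(c)) = 1 + 1 = 2
depth(s(s(s(c)))) = 1 + depth(s(s(c))) = 1 + 2 = 3
depth(s(s(s(s(c))))) = 1 + depth(s(s(s(c)))) = 1 + 3 = 4
depth(s(s(s(s(s(c)))))) = 1 + depth(s(s(s(s(c))))) = 1 + 4 = 5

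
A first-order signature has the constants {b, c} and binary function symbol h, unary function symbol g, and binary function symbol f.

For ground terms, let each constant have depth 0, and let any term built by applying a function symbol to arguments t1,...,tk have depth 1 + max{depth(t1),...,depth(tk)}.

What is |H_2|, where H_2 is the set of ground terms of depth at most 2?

302

If N_k denotes the number of depth-≤k ground terms, the 2 constants give N_0 = 2, and each function symbol of arity r contributes N_{k-1}^r new terms at level k: N_k = 2 + N_{k-1}^2 + N_{k-1} + N_{k-1}^2.
N_0 = 2
N_1 = 2 + 2^2 + 2 + 2^2 = 12
N_2 = 2 + 12^2 + 12 + 12^2 = 302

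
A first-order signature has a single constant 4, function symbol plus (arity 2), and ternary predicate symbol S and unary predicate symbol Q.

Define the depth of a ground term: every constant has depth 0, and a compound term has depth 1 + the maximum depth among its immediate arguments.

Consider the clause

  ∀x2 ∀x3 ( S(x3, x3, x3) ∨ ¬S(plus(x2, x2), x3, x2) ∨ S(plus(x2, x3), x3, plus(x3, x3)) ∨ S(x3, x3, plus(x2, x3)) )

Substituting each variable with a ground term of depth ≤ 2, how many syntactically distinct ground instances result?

25

Ground terms of depth ≤ 2:
  Count level by level. With function symbols plus/2, the terms of depth ≤ k are the 1 constant together with each function applied to depth-≤(k−1) tuples, so N_k = 1 + N_{k-1}^2.
  N_0 = 1
  N_1 = 1 + 1^2 = 2
  N_2 = 1 + 2^2 = 5
  Explicitly: 4, plus(4, 4), plus(4, plus(4, 4)), plus(plus(4, 4), 4), plus(plus(4, 4), plus(4, 4)).
So there are 5 ground terms available for substitution.
Each of x2, x3 ranges independently over the available ground terms, and distinct assignments produce distinct instances.
Number of ground instances = 5^2 = 25.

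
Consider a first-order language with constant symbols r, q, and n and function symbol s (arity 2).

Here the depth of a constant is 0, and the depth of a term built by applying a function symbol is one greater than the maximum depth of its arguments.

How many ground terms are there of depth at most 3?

21612

Write N_k for the number of ground terms of depth ≤ k. A term of depth ≤ k is either a constant or a function symbol applied to arguments of depth ≤ k−1, so N_k = 3 + N_{k-1}^2.
N_0 = 3
N_1 = 3 + 3^2 = 12
N_2 = 3 + 12^2 = 147
N_3 = 3 + 147^2 = 21612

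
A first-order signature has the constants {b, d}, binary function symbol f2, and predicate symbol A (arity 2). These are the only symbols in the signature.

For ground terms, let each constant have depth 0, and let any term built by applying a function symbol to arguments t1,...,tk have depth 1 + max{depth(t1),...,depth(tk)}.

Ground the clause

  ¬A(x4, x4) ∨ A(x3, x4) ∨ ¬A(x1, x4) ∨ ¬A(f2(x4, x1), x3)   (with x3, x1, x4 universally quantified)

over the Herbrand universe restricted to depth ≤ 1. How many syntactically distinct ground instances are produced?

Ground terms of depth ≤ 1:
  Let N_k = |{terms of depth ≤ k}|. Then N_0 = 2 and N_k = 2 + N_{k-1}^2 for k ≥ 1 (one summand per function symbol, arity giving the exponent).
  N_0 = 2
  N_1 = 2 + 2^2 = 6
  Explicitly: b, d, f2(b, b), f2(b, d), f2(d, b), f2(d, d).
So there are 6 ground terms available for substitution.
The clause has 3 distinct variables (x3, x1, x4), each appearing in the body. In the free term algebra distinct substitutions yield syntactically distinct ground instances.
Number of ground instances = 6^3 = 216.

216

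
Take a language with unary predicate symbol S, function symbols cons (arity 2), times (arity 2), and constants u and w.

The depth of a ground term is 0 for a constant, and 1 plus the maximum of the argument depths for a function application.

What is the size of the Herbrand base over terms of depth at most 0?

2

First count ground terms of depth ≤ 0.
If N_k denotes the number of depth-≤k ground terms, the 2 constants give N_0 = 2, and each function symbol of arity r contributes N_{k-1}^r new terms at level k: N_k = 2 + N_{k-1}^2 + N_{k-1}^2.
N_0 = 2
Explicitly: u, w.
So |H| = 2.
Each predicate of arity r yields |H|^r ground atoms (one per choice of an r-tuple from H):
  S: 2
Total ground atoms: 2.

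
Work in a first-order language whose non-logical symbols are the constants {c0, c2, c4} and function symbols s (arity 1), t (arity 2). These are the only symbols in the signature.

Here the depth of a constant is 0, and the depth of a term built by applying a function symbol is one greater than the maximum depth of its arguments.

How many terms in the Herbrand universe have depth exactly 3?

Write N_k for the number of ground terms of depth ≤ k. A term of depth ≤ k is either a constant or a function symbol applied to arguments of depth ≤ k−1, so N_k = 3 + N_{k-1} + N_{k-1}^2.
N_0 = 3
N_1 = 3 + 3 + 3^2 = 15
N_2 = 3 + 15 + 15^2 = 243
N_3 = 3 + 243 + 243^2 = 59295
Terms of depth exactly 3: N_3 − N_2 = 59295 − 243 = 59052.

59052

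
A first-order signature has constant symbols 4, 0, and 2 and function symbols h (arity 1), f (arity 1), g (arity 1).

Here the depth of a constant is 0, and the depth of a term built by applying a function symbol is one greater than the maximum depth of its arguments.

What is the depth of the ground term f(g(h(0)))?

3

depth(h(0)) = 1 + depth(0) = 1 + 0 = 1
depth(g(h(0))) = 1 + depth(h(0)) = 1 + 1 = 2
depth(f(g(h(0)))) = 1 + depth(g(h(0))) = 1 + 2 = 3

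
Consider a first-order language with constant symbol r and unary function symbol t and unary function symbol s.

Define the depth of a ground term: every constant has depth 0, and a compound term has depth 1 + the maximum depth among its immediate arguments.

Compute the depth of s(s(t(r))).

3

depth(t(r)) = 1 + depth(r) = 1 + 0 = 1
depth(s(t(r))) = 1 + depth(t(r)) = 1 + 1 = 2
depth(s(s(t(r)))) = 1 + depth(s(t(r))) = 1 + 2 = 3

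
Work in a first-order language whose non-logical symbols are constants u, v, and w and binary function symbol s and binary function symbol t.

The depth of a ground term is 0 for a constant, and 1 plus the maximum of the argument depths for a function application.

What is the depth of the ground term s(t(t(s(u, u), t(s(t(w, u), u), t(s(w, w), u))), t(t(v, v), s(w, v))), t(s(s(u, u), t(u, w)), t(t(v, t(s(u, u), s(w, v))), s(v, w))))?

6

depth(s(u, u)) = 1 + max(0, 0) = 1
depth(t(w, u)) = 1 + max(0, 0) = 1
depth(s(t(w, u), u)) = 1 + max(1, 0) = 2
depth(s(w, w)) = 1 + max(0, 0) = 1
depth(t(s(w, w), u)) = 1 + max(1, 0) = 2
depth(t(s(t(w, u), u), t(s(w, w), u))) = 1 + max(2, 2) = 3
depth(t(s(u, u), t(s(t(w, u), u), t(s(w, w), u)))) = 1 + max(1, 3) = 4
depth(t(v, v)) = 1 + max(0, 0) = 1
depth(s(w, v)) = 1 + max(0, 0) = 1
depth(t(t(v, v), s(w, v))) = 1 + max(1, 1) = 2
depth(t(t(s(u, u), t(s(t(w, u), u), t(s(w, w), u))), t(t(v, v), s(w, v)))) = 1 + max(4, 2) = 5
depth(t(u, w)) = 1 + max(0, 0) = 1
depth(s(s(u, u), t(u, w))) = 1 + max(1, 1) = 2
depth(t(s(u, u), s(w, v))) = 1 + max(1, 1) = 2
depth(t(v, t(s(u, u), s(w, v)))) = 1 + max(0, 2) = 3
depth(s(v, w)) = 1 + max(0, 0) = 1
depth(t(t(v, t(s(u, u), s(w, v))), s(v, w))) = 1 + max(3, 1) = 4
depth(t(s(s(u, u), t(u, w)), t(t(v, t(s(u, u), s(w, v))), s(v, w)))) = 1 + max(2, 4) = 5
depth(s(t(t(s(u, u), t(s(t(w, u), u), t(s(w, w), u))), t(t(v, v), s(w, v))), t(s(s(u, u), t(u, w)), t(t(v, t(s(u, u), s(w, v))), s(v, w))))) = 1 + max(5, 5) = 6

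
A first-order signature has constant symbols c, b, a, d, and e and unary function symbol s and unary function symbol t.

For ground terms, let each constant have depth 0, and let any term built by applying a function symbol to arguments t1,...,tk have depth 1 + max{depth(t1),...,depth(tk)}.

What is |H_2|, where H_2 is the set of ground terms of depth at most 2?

Let N_k count ground terms of depth at most k. Each non-constant term of depth ≤ k is some function symbol applied to depth-≤(k−1) arguments, giving N_k = 5 + N_{k-1} + N_{k-1}.
N_0 = 5
N_1 = 5 + 5 + 5 = 15
N_2 = 5 + 15 + 15 = 35

35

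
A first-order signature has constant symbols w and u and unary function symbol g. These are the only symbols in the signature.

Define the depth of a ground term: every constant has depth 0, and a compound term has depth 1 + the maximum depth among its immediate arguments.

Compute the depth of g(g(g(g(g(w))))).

5

depth(g(w)) = 1 + depth(w) = 1 + 0 = 1
depth(g(g(w))) = 1 + depth(g(w)) = 1 + 1 = 2
depth(g(g(g(w)))) = 1 + depth(g(g(w))) = 1 + 2 = 3
depth(g(g(g(g(w))))) = 1 + depth(g(g(g(w)))) = 1 + 3 = 4
depth(g(g(g(g(g(w)))))) = 1 + depth(g(g(g(g(w))))) = 1 + 4 = 5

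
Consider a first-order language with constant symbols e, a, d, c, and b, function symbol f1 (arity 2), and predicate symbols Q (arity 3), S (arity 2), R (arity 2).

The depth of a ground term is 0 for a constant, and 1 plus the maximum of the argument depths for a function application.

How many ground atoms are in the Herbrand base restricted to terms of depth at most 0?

First count ground terms of depth ≤ 0.
Count level by level. With function symbols f1/2, the terms of depth ≤ k are the 5 constants together with each function applied to depth-≤(k−1) tuples, so N_k = 5 + N_{k-1}^2.
N_0 = 5
Explicitly: e, a, d, c, b.
So |H| = 5.
Ground atoms are formed by filling each argument slot of a predicate with a term from H, so an r-ary predicate gives |H|^r atoms:
  Q: 5^3 = 125;  S: 5^2 = 25;  R: 5^2 = 25
Total ground atoms: 125 + 25 + 25 = 175.

175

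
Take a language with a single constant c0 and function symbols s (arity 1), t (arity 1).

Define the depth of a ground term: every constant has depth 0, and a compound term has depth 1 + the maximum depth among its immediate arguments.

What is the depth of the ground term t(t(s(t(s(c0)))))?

depth(s(c0)) = 1 + depth(c0) = 1 + 0 = 1
depth(t(s(c0))) = 1 + depth(s(c0)) = 1 + 1 = 2
depth(s(t(s(c0)))) = 1 + depth(t(s(c0))) = 1 + 2 = 3
depth(t(s(t(s(c0))))) = 1 + depth(s(t(s(c0)))) = 1 + 3 = 4
depth(t(t(s(t(s(c0)))))) = 1 + depth(t(s(t(s(c0))))) = 1 + 4 = 5

5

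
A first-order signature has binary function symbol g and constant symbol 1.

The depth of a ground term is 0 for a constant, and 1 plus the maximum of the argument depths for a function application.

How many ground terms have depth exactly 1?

1

Write N_k for the number of ground terms of depth ≤ k. A term of depth ≤ k is either a constant or a function symbol applied to arguments of depth ≤ k−1, so N_k = 1 + N_{k-1}^2.
N_0 = 1
N_1 = 1 + 1^2 = 2
Terms of depth exactly 1: N_1 − N_0 = 2 − 1 = 1.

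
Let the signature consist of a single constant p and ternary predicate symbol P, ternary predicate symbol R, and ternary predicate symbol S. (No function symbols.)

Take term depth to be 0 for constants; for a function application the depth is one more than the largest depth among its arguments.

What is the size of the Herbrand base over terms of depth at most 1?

3

First count ground terms of depth ≤ 1.
With no function symbols every ground term is a constant, so there is exactly 1 ground term at every depth bound.
N_0 = 1
N_1 = 1
So |H| = 1.
A ground atom is a predicate applied to a tuple of terms from H, so the count is the sum over predicates of |H|^arity:
  P: 1^3 = 1;  R: 1^3 = 1;  S: 1^3 = 1
Total ground atoms: 1 + 1 + 1 = 3.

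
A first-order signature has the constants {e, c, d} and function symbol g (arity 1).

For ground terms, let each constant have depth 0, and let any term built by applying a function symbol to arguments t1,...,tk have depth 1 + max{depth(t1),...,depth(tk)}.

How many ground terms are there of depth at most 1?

Let N_k count ground terms of depth at most k. Each non-constant term of depth ≤ k is some function symbol applied to depth-≤(k−1) arguments, giving N_k = 3 + N_{k-1}.
N_0 = 3
N_1 = 3 + 3 = 6

6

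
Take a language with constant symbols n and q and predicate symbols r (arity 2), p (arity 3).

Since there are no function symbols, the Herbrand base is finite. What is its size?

With no function symbols, the Herbrand universe is just the 2 constants.
Ground atoms per predicate: r: 2^2 = 4, p: 2^3 = 8.
Herbrand base size = 4 + 8 = 12.

12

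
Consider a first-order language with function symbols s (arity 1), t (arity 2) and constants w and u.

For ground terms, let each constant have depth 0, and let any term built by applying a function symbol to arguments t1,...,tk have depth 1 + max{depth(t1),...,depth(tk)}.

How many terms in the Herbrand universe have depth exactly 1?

Let N_k count ground terms of depth at most k. Each non-constant term of depth ≤ k is some function symbol applied to depth-≤(k−1) arguments, giving N_k = 2 + N_{k-1} + N_{k-1}^2.
N_0 = 2
N_1 = 2 + 2 + 2^2 = 8
Terms of depth exactly 1: N_1 − N_0 = 8 − 2 = 6.

6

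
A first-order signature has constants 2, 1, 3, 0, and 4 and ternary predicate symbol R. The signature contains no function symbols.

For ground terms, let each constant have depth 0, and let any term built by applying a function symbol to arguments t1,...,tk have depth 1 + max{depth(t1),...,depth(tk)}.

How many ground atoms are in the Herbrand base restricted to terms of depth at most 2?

First count ground terms of depth ≤ 2.
With no function symbols every ground term is a constant, so there are exactly 5 ground terms at every depth bound.
N_0 = 5
N_1 = 5
N_2 = 5
Explicitly: 2, 1, 3, 0, 4.
So |H| = 5.
Ground atoms are formed by filling each argument slot of a predicate with a term from H, so an r-ary predicate gives |H|^r atoms:
  R: 5^3 = 125
Total ground atoms: 125.

125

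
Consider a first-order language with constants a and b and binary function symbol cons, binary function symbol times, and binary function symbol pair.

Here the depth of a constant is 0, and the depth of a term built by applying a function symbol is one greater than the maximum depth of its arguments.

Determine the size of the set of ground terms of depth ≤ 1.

14

Write N_k for the number of ground terms of depth ≤ k. A term of depth ≤ k is either a constant or a function symbol applied to arguments of depth ≤ k−1, so N_k = 2 + N_{k-1}^2 + N_{k-1}^2 + N_{k-1}^2.
N_0 = 2
N_1 = 2 + 2^2 + 2^2 + 2^2 = 14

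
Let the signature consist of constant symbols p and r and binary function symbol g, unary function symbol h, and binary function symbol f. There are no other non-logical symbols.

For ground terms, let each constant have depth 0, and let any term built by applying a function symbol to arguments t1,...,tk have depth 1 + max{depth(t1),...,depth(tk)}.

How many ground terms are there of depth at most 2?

Let N_k = |{terms of depth ≤ k}|. Then N_0 = 2 and N_k = 2 + N_{k-1}^2 + N_{k-1} + N_{k-1}^2 for k ≥ 1 (one summand per function symbol, arity giving the exponent).
N_0 = 2
N_1 = 2 + 2^2 + 2 + 2^2 = 12
N_2 = 2 + 12^2 + 12 + 12^2 = 302

302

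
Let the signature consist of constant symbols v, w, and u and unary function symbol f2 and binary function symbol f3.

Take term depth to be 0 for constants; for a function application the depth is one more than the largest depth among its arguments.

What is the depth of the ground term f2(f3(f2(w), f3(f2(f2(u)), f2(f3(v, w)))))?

5

depth(f2(w)) = 1 + depth(w) = 1 + 0 = 1
depth(f2(u)) = 1 + depth(u) = 1 + 0 = 1
depth(f2(f2(u))) = 1 + depth(f2(u)) = 1 + 1 = 2
depth(f3(v, w)) = 1 + max(0, 0) = 1
depth(f2(f3(v, w))) = 1 + depth(f3(v, w)) = 1 + 1 = 2
depth(f3(f2(f2(u)), f2(f3(v, w)))) = 1 + max(2, 2) = 3
depth(f3(f2(w), f3(f2(f2(u)), f2(f3(v, w))))) = 1 + max(1, 3) = 4
depth(f2(f3(f2(w), f3(f2(f2(u)), f2(f3(v, w)))))) = 1 + depth(f3(f2(w), f3(f2(f2(u)), f2(f3(v, w))))) = 1 + 4 = 5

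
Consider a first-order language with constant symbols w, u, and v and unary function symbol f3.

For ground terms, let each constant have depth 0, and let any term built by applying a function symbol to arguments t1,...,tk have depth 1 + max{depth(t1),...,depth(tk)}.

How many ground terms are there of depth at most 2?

Write N_k for the number of ground terms of depth ≤ k. A term of depth ≤ k is either a constant or a function symbol applied to arguments of depth ≤ k−1, so N_k = 3 + N_{k-1}.
N_0 = 3
N_1 = 3 + 3 = 6
N_2 = 3 + 6 = 9
Explicitly: w, u, v, f3(w), f3(u), f3(v), f3(f3(w)), f3(f3(u)), f3(f3(v)).

9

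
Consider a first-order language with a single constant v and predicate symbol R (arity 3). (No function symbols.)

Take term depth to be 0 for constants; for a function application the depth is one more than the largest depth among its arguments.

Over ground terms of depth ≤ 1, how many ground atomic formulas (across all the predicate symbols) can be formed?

1

First count ground terms of depth ≤ 1.
With no function symbols every ground term is a constant, so there is exactly 1 ground term at every depth bound.
N_0 = 1
N_1 = 1
So |H| = 1.
A ground atom is a predicate applied to a tuple of terms from H, so the count is the sum over predicates of |H|^arity:
  R: 1^3 = 1
Total ground atoms: 1.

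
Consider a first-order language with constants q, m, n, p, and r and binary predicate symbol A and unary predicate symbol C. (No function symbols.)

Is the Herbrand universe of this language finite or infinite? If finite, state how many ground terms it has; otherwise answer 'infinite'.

There are no function symbols, so every ground term is one of the 5 constants.
The Herbrand universe is {q, m, n, p, r}, which is finite with 5 elements.

5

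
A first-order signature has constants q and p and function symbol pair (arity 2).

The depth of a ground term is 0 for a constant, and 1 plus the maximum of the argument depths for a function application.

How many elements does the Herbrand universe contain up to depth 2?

Count level by level. With function symbols pair/2, the terms of depth ≤ k are the 2 constants together with each function applied to depth-≤(k−1) tuples, so N_k = 2 + N_{k-1}^2.
N_0 = 2
N_1 = 2 + 2^2 = 6
N_2 = 2 + 6^2 = 38

38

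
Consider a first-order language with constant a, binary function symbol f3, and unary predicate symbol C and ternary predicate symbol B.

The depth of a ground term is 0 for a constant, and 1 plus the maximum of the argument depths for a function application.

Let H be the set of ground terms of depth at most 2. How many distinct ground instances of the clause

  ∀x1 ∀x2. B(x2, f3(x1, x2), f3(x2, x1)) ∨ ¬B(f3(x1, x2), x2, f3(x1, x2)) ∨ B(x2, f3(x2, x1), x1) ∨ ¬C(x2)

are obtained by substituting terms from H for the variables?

25

Ground terms of depth ≤ 2:
  Let N_k = |{terms of depth ≤ k}|. Then N_0 = 1 and N_k = 1 + N_{k-1}^2 for k ≥ 1 (one summand per function symbol, arity giving the exponent).
  N_0 = 1
  N_1 = 1 + 1^2 = 2
  N_2 = 1 + 2^2 = 5
  Explicitly: a, f3(a, a), f3(a, f3(a, a)), f3(f3(a, a), a), f3(f3(a, a), f3(a, a)).
So there are 5 ground terms available for substitution.
The clause has 2 distinct variables (x1, x2), each appearing in the body. In the free term algebra distinct substitutions yield syntactically distinct ground instances.
Number of ground instances = 5^2 = 25.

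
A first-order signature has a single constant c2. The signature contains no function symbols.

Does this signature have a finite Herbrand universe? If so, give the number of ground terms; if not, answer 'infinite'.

There are no function symbols, so the only ground term is the single constant.
The Herbrand universe is {c2}, finite with 1 element.

1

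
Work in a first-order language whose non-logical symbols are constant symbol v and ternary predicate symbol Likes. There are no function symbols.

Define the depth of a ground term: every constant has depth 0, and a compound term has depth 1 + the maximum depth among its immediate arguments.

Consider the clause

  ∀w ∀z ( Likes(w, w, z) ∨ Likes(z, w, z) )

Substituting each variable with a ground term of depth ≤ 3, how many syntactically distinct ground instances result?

Ground terms of depth ≤ 3:
  With no function symbols every ground term is a constant, so there is exactly 1 ground term at every depth bound.
  N_0 = 1
  N_1 = 1
  N_2 = 1
  N_3 = 1
  Explicitly: v.
So there is exactly 1 ground term available for substitution.
The body mentions every one of the 2 quantified variables; since ground terms form a free algebra, no two substitutions collapse to the same formula.
Number of ground instances = 1^2 = 1.

1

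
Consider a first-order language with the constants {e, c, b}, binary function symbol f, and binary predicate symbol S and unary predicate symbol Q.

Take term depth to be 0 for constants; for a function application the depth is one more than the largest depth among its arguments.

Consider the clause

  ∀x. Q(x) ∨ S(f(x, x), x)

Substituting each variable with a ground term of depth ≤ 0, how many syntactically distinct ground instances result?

Ground terms of depth ≤ 0:
  Let N_k = |{terms of depth ≤ k}|. Then N_0 = 3 and N_k = 3 + N_{k-1}^2 for k ≥ 1 (one summand per function symbol, arity giving the exponent).
  N_0 = 3
So there are 3 ground terms available for substitution.
The variable x ranges independently over the available ground terms, and distinct assignments produce distinct instances.
Number of ground instances = 3.

3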